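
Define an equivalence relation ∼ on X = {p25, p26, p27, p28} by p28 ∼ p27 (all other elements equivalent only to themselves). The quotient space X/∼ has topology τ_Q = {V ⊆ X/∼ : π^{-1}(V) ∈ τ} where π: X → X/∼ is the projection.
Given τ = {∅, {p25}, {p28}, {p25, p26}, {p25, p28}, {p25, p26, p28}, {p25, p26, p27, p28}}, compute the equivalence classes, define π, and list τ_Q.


X/∼ = {[p25], [p26], [p27=p28]}; |τ_Q| = 4.

Equivalence classes: [p25], [p26], [p27=p28].
Quotient map π: X → X/∼ sends p25 ↦ [p25], p26 ↦ [p26], p27 ↦ [p27=p28], p28 ↦ [p27=p28].
For each subset V ⊆ X/∼, compute π^{-1}(V) ⊆ X and check whether π^{-1}(V) ∈ τ. V is open in τ_Q iff π^{-1}(V) ∈ τ.
  V = {}: π^{-1}(V) = ∅ ∈ τ ✓.
  V = {[p25]}: π^{-1}(V) = {p25} ∈ τ ✓.
  V = {[p26]}: π^{-1}(V) = {p26} ∉ τ ✗.
  V = {[p25], [p26]}: π^{-1}(V) = {p25, p26} ∈ τ ✓.
  V = {[p27=p28]}: π^{-1}(V) = {p27, p28} ∉ τ ✗.
  V = {[p25], [p27=p28]}: π^{-1}(V) = {p25, p27, p28} ∉ τ ✗.
  V = {[p26], [p27=p28]}: π^{-1}(V) = {p26, p27, p28} ∉ τ ✗.
  V = {[p25], [p26], [p27=p28]}: π^{-1}(V) = {p25, p26, p27, p28} ∈ τ ✓.
Open sets in the quotient: τ_Q = {{}, {[p25]}, {[p25], [p26]}, {[p25], [p26], [p27=p28]}} (4 elements).


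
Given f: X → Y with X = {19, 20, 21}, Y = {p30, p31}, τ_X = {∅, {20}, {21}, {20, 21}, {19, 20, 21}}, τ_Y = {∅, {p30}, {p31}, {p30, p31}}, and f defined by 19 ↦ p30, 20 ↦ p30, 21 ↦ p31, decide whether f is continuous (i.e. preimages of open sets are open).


f is NOT continuous.

Compute f^{-1}(U) for each U ∈ τ_Y:
  U = ∅: f^{-1}(U) = ∅ ∈ τ_X ✓.
  U = {p30}: f^{-1}(U) = {19, 20} ∉ τ_X ✗.
  U = {p31}: f^{-1}(U) = {21} ∈ τ_X ✓.
  U = {p30, p31}: f^{-1}(U) = {19, 20, 21} ∈ τ_X ✓.
Found U = {p30} with f^{-1}(U) = {19, 20} not in τ_X. Therefore f is NOT continuous.


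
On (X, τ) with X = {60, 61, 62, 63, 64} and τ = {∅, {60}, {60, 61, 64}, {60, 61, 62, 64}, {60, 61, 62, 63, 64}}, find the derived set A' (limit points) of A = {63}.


A' = ∅

For each x ∈ X, list the open sets U ∈ τ with x ∈ U, then check whether U ∩ (A ∖ {x}) ≠ ∅ for every such U.
  x = 60: open {60} ∋ x has {60} ∩ (A ∖ {60}) = ∅, so x is NOT a limit point.
  x = 61: open {60, 61, 64} ∋ x has {60, 61, 64} ∩ (A ∖ {61}) = ∅, so x is NOT a limit point.
  x = 62: open {60, 61, 62, 64} ∋ x has {60, 61, 62, 64} ∩ (A ∖ {62}) = ∅, so x is NOT a limit point.
  x = 63: open {60, 61, 62, 63, 64} ∋ x has {60, 61, 62, 63, 64} ∩ (A ∖ {63}) = ∅, so x is NOT a limit point.
  x = 64: open {60, 61, 64} ∋ x has {60, 61, 64} ∩ (A ∖ {64}) = ∅, so x is NOT a limit point.
Collecting: A' = ∅.


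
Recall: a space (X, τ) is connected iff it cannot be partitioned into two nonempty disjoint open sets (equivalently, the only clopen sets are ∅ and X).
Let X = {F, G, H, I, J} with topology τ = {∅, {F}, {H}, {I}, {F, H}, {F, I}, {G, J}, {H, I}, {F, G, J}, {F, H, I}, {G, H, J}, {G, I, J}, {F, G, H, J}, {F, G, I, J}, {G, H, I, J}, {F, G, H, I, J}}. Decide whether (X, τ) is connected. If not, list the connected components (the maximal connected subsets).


(X, τ) is disconnected; components = [{F}, {H}, {I}, {G, J}].

Find clopen sets (U ∈ τ with X ∖ U ∈ τ):
  U = ∅, X ∖ U = {F, G, H, I, J} — both open, so U is clopen.
  U = {F}, X ∖ U = {G, H, I, J} — both open, so U is clopen.
  U = {H}, X ∖ U = {F, G, I, J} — both open, so U is clopen.
  U = {I}, X ∖ U = {F, G, H, J} — both open, so U is clopen.
  U = {F, H}, X ∖ U = {G, I, J} — both open, so U is clopen.
  U = {F, I}, X ∖ U = {G, H, J} — both open, so U is clopen.
  U = {G, J}, X ∖ U = {F, H, I} — both open, so U is clopen.
  U = {H, I}, X ∖ U = {F, G, J} — both open, so U is clopen.
  U = {F, G, J}, X ∖ U = {H, I} — both open, so U is clopen.
  U = {F, H, I}, X ∖ U = {G, J} — both open, so U is clopen.
  U = {G, H, J}, X ∖ U = {F, I} — both open, so U is clopen.
  U = {G, I, J}, X ∖ U = {F, H} — both open, so U is clopen.
  U = {F, G, H, J}, X ∖ U = {I} — both open, so U is clopen.
  U = {F, G, I, J}, X ∖ U = {H} — both open, so U is clopen.
  U = {G, H, I, J}, X ∖ U = {F} — both open, so U is clopen.
  U = {F, G, H, I, J}, X ∖ U = ∅ — both open, so U is clopen.
Nontrivial clopen(s) exist: e.g. {F}. So (X, τ) is disconnected.
Compute connected components by grouping points that agree on all clopens:
  component: {F}
  component: {H}
  component: {I}
  component: {G, J}


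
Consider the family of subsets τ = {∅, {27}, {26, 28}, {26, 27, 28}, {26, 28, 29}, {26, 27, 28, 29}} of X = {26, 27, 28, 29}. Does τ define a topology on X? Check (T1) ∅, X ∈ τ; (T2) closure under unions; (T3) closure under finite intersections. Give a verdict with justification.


τ IS a topology on X.

Axiom (T1): ∅ ∈ τ? Yes; X ∈ τ? Yes.
Axiom (T2/T3): check pairwise unions and intersections of members of τ.
All pairwise intersections and unions checked — each lies in τ. Therefore τ satisfies (T1), (T2), (T3): it IS a topology on X.


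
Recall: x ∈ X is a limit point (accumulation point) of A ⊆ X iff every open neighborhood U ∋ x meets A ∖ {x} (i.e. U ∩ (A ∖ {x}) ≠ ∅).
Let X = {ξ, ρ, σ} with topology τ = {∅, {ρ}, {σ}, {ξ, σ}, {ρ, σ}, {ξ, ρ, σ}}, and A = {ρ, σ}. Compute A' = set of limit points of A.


A' = {ξ}

For each x ∈ X, list the open sets U ∈ τ with x ∈ U, then check whether U ∩ (A ∖ {x}) ≠ ∅ for every such U.
  x = ξ: opens ∋ x are {ξ, σ}, {ξ, ρ, σ}; each meets A ∖ {ξ}, so x IS a limit point.
  x = ρ: open {ρ} ∋ x has {ρ} ∩ (A ∖ {ρ}) = ∅, so x is NOT a limit point.
  x = σ: open {σ} ∋ x has {σ} ∩ (A ∖ {σ}) = ∅, so x is NOT a limit point.
Collecting: A' = {ξ}.


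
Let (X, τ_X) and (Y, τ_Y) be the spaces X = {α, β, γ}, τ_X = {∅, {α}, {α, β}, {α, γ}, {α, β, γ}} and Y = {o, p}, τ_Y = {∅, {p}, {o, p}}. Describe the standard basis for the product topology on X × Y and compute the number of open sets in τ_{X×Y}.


Basis B = {∅ × ∅, {α} × {p}, {α} × {o, p}, {α, β} × {p}, {α, γ} × {p}, {α, β, γ} × {p}, {α, β} × {o, p}, {α, γ} × {o, p}, {α, β, γ} × {o, p}}; |τ_{X×Y}| = 14.

Enumerate products U × V with U ∈ τ_X, V ∈ τ_Y (deduplicated):
  ∅ × ∅ = {} (∅)
  {α} × {p} = {(α,p)}
  {α} × {o, p} = {(α,o), (α,p)}
  {α, β} × {p} = {(α,p), (β,p)}
  {α, γ} × {p} = {(α,p), (γ,p)}
  {α, β, γ} × {p} = {(α,p), (β,p), (γ,p)}
  {α, β} × {o, p} = {(α,o), (α,p), (β,o), (β,p)}
  {α, γ} × {o, p} = {(α,o), (α,p), (γ,o), (γ,p)}
  {α, β, γ} × {o, p} = {(α,o), (α,p), (β,o), (β,p), (γ,o), (γ,p)}
These 9 distinct sets form the basis B.
Close under arbitrary unions to get τ_{X×Y}; counting gives |τ_{X×Y}| = 14.


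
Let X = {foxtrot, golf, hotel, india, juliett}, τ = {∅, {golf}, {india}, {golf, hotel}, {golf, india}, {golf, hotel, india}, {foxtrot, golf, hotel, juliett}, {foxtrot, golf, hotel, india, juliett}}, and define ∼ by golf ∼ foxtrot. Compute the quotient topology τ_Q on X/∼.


X/∼ = {[foxtrot=golf], [hotel], [india], [juliett]}; |τ_Q| = 4.

Equivalence classes: [foxtrot=golf], [hotel], [india], [juliett].
Quotient map π: X → X/∼ sends foxtrot ↦ [foxtrot=golf], golf ↦ [foxtrot=golf], hotel ↦ [hotel], india ↦ [india], juliett ↦ [juliett].
For each subset V ⊆ X/∼, compute π^{-1}(V) ⊆ X and check whether π^{-1}(V) ∈ τ. V is open in τ_Q iff π^{-1}(V) ∈ τ.
  V = {}: π^{-1}(V) = ∅ ∈ τ ✓.
  V = {[foxtrot=golf]}: π^{-1}(V) = {foxtrot, golf} ∉ τ ✗.
  V = {[hotel]}: π^{-1}(V) = {hotel} ∉ τ ✗.
  V = {[foxtrot=golf], [hotel]}: π^{-1}(V) = {foxtrot, golf, hotel} ∉ τ ✗.
  V = {[india]}: π^{-1}(V) = {india} ∈ τ ✓.
  V = {[foxtrot=golf], [india]}: π^{-1}(V) = {foxtrot, golf, india} ∉ τ ✗.
  V = {[hotel], [india]}: π^{-1}(V) = {hotel, india} ∉ τ ✗.
  V = {[foxtrot=golf], [hotel], [india]}: π^{-1}(V) = {foxtrot, golf, hotel, india} ∉ τ ✗.
  V = {[juliett]}: π^{-1}(V) = {juliett} ∉ τ ✗.
  V = {[foxtrot=golf], [juliett]}: π^{-1}(V) = {foxtrot, golf, juliett} ∉ τ ✗.
  V = {[hotel], [juliett]}: π^{-1}(V) = {hotel, juliett} ∉ τ ✗.
  V = {[foxtrot=golf], [hotel], [juliett]}: π^{-1}(V) = {foxtrot, golf, hotel, juliett} ∈ τ ✓.
  V = {[india], [juliett]}: π^{-1}(V) = {india, juliett} ∉ τ ✗.
  V = {[foxtrot=golf], [india], [juliett]}: π^{-1}(V) = {foxtrot, golf, india, juliett} ∉ τ ✗.
  V = {[hotel], [india], [juliett]}: π^{-1}(V) = {hotel, india, juliett} ∉ τ ✗.
  V = {[foxtrot=golf], [hotel], [india], [juliett]}: π^{-1}(V) = {foxtrot, golf, hotel, india, juliett} ∈ τ ✓.
Open sets in the quotient: τ_Q = {{}, {[india]}, {[foxtrot=golf], [hotel], [juliett]}, {[foxtrot=golf], [hotel], [india], [juliett]}} (4 elements).


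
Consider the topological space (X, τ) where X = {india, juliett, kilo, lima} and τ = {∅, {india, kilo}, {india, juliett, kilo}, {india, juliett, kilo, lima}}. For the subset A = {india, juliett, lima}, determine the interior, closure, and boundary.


int(A) = ∅, cl(A) = {india, juliett, kilo, lima}, ∂A = {india, juliett, kilo, lima}.

Closed sets in (X, τ) are complements of opens:
  closed(X, τ) = {∅, {lima}, {juliett, lima}, {india, juliett, kilo, lima}}.
int(A) = ⋃ {U ∈ τ : U ⊆ A}. Opens contained in A: ∅.
Taking the union of these: int(A) = ∅.
cl(A) = ⋂ {C closed : A ⊆ C}. Closed sets containing A: {india, juliett, kilo, lima}.
Intersecting these: cl(A) = {india, juliett, kilo, lima}.
∂A = cl(A) ∖ int(A) = {india, juliett, kilo, lima} ∖ ∅ = {india, juliett, kilo, lima}.


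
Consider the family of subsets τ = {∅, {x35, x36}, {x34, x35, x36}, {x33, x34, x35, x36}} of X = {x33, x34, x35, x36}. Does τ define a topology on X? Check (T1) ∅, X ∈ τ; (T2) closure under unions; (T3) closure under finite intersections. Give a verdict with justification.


τ IS a topology on X.

Axiom (T1): ∅ ∈ τ? Yes; X ∈ τ? Yes.
Axiom (T2/T3): check pairwise unions and intersections of members of τ.
All pairwise intersections and unions checked — each lies in τ. Therefore τ satisfies (T1), (T2), (T3): it IS a topology on X.


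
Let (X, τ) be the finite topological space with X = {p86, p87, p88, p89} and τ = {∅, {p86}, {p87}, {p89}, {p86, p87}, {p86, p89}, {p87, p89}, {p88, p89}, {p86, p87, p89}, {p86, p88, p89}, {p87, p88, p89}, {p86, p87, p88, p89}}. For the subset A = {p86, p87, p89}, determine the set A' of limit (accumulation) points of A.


A' = {p88}

For each x ∈ X, list the open sets U ∈ τ with x ∈ U, then check whether U ∩ (A ∖ {x}) ≠ ∅ for every such U.
  x = p86: open {p86} ∋ x has {p86} ∩ (A ∖ {p86}) = ∅, so x is NOT a limit point.
  x = p87: open {p87} ∋ x has {p87} ∩ (A ∖ {p87}) = ∅, so x is NOT a limit point.
  x = p88: opens ∋ x are {p88, p89}, {p86, p88, p89}, {p87, p88, p89}, {p86, p87, p88, p89}; each meets A ∖ {p88}, so x IS a limit point.
  x = p89: open {p89} ∋ x has {p89} ∩ (A ∖ {p89}) = ∅, so x is NOT a limit point.
Collecting: A' = {p88}.


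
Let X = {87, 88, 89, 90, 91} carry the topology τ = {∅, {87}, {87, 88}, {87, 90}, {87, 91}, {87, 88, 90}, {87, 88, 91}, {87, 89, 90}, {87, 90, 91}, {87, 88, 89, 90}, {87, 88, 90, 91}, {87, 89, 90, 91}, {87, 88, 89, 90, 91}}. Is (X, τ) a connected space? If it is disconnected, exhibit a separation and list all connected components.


(X, τ) is connected.

Find clopen sets (U ∈ τ with X ∖ U ∈ τ):
  U = ∅, X ∖ U = {87, 88, 89, 90, 91} — both open, so U is clopen.
  U = {87, 88, 89, 90, 91}, X ∖ U = ∅ — both open, so U is clopen.
Only trivial clopens (∅ and X) exist, so (X, τ) is connected.
Compute connected components by grouping points that agree on all clopens:
  component: {87, 88, 89, 90, 91}


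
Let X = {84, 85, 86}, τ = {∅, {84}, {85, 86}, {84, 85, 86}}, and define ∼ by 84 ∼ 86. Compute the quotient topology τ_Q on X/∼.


X/∼ = {[84=86], [85]}; |τ_Q| = 2.

Equivalence classes: [84=86], [85].
Quotient map π: X → X/∼ sends 84 ↦ [84=86], 85 ↦ [85], 86 ↦ [84=86].
For each subset V ⊆ X/∼, compute π^{-1}(V) ⊆ X and check whether π^{-1}(V) ∈ τ. V is open in τ_Q iff π^{-1}(V) ∈ τ.
  V = {}: π^{-1}(V) = ∅ ∈ τ ✓.
  V = {[84=86]}: π^{-1}(V) = {84, 86} ∉ τ ✗.
  V = {[85]}: π^{-1}(V) = {85} ∉ τ ✗.
  V = {[84=86], [85]}: π^{-1}(V) = {84, 85, 86} ∈ τ ✓.
Open sets in the quotient: τ_Q = {{}, {[84=86], [85]}} (2 elements).


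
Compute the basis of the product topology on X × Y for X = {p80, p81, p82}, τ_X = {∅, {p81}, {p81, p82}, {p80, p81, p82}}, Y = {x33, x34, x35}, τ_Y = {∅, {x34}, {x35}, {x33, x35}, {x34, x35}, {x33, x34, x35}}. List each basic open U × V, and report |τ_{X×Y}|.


Basis B = {∅ × ∅, {p81} × {x34}, {p81} × {x35}, {p81} × {x33, x35}, {p81} × {x34, x35}, {p81, p82} × {x34}, {p81, p82} × {x35}, {p80, p81, p82} × {x34}, {p80, p81, p82} × {x35}, {p81} × {x33, x34, x35}, {p81, p82} × {x33, x35}, {p81, p82} × {x34, x35}, {p80, p81, p82} × {x33, x35}, {p80, p81, p82} × {x34, x35}, {p81, p82} × {x33, x34, x35}, {p80, p81, p82} × {x33, x34, x35}}; |τ_{X×Y}| = 40.

Enumerate products U × V with U ∈ τ_X, V ∈ τ_Y (deduplicated):
  ∅ × ∅ = {} (∅)
  {p81} × {x34} = {(p81,x34)}
  {p81} × {x35} = {(p81,x35)}
  {p81} × {x33, x35} = {(p81,x33), (p81,x35)}
  {p81} × {x34, x35} = {(p81,x34), (p81,x35)}
  {p81, p82} × {x34} = {(p81,x34), (p82,x34)}
  {p81, p82} × {x35} = {(p81,x35), (p82,x35)}
  {p80, p81, p82} × {x34} = {(p80,x34), (p81,x34), (p82,x34)}
  {p80, p81, p82} × {x35} = {(p80,x35), (p81,x35), (p82,x35)}
  {p81} × {x33, x34, x35} = {(p81,x33), (p81,x34), (p81,x35)}
  {p81, p82} × {x33, x35} = {(p81,x33), (p81,x35), (p82,x33), (p82,x35)}
  {p81, p82} × {x34, x35} = {(p81,x34), (p81,x35), (p82,x34), (p82,x35)}
  {p80, p81, p82} × {x33, x35} = {(p80,x33), (p80,x35), (p81,x33), (p81,x35), (p82,x33), (p82,x35)}
  {p80, p81, p82} × {x34, x35} = {(p80,x34), (p80,x35), (p81,x34), (p81,x35), (p82,x34), (p82,x35)}
  {p81, p82} × {x33, x34, x35} = {(p81,x33), (p81,x34), (p81,x35), (p82,x33), (p82,x34), (p82,x35)}
  {p80, p81, p82} × {x33, x34, x35} = {(p80,x33), (p80,x34), (p80,x35), (p81,x33), (p81,x34), (p81,x35), (p82,x33), (p82,x34), (p82,x35)}
These 16 distinct sets form the basis B.
Close under arbitrary unions to get τ_{X×Y}; counting gives |τ_{X×Y}| = 40.


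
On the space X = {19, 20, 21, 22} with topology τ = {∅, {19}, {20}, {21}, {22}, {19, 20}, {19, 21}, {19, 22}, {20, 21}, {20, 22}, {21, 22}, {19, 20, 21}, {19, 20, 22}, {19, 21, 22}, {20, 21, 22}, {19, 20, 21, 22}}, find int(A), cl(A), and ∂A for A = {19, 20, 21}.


int(A) = {19, 20, 21}, cl(A) = {19, 20, 21}, ∂A = ∅.

Closed sets in (X, τ) are complements of opens:
  closed(X, τ) = {∅, {19}, {20}, {21}, {22}, {19, 20}, {19, 21}, {19, 22}, {20, 21}, {20, 22}, {21, 22}, {19, 20, 21}, {19, 20, 22}, {19, 21, 22}, {20, 21, 22}, {19, 20, 21, 22}}.
int(A) = ⋃ {U ∈ τ : U ⊆ A}. Opens contained in A: ∅, {19}, {20}, {21}, {19, 20}, {19, 21}, {20, 21}, {19, 20, 21}.
Taking the union of these: int(A) = {19, 20, 21}.
cl(A) = ⋂ {C closed : A ⊆ C}. Closed sets containing A: {19, 20, 21}, {19, 20, 21, 22}.
Intersecting these: cl(A) = {19, 20, 21}.
∂A = cl(A) ∖ int(A) = {19, 20, 21} ∖ {19, 20, 21} = ∅.


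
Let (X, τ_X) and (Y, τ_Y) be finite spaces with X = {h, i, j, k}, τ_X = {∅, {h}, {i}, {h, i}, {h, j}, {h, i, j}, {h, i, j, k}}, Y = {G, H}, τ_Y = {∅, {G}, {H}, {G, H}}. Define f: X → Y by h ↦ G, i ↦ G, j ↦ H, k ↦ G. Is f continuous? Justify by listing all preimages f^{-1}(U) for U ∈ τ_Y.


f is NOT continuous.

Compute f^{-1}(U) for each U ∈ τ_Y:
  U = ∅: f^{-1}(U) = ∅ ∈ τ_X ✓.
  U = {G}: f^{-1}(U) = {h, i, k} ∉ τ_X ✗.
  U = {H}: f^{-1}(U) = {j} ∉ τ_X ✗.
  U = {G, H}: f^{-1}(U) = {h, i, j, k} ∈ τ_X ✓.
Found U = {G} with f^{-1}(U) = {h, i, k} not in τ_X. Therefore f is NOT continuous.


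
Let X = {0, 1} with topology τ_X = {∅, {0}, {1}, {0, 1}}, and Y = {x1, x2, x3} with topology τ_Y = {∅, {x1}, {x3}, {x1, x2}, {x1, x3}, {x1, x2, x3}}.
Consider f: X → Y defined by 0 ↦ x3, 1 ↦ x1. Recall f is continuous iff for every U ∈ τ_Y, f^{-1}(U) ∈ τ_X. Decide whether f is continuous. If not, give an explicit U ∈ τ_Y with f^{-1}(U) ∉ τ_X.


f IS continuous.

Compute f^{-1}(U) for each U ∈ τ_Y:
  U = ∅: f^{-1}(U) = ∅ ∈ τ_X ✓.
  U = {x1}: f^{-1}(U) = {1} ∈ τ_X ✓.
  U = {x3}: f^{-1}(U) = {0} ∈ τ_X ✓.
  U = {x1, x2}: f^{-1}(U) = {1} ∈ τ_X ✓.
  U = {x1, x3}: f^{-1}(U) = {0, 1} ∈ τ_X ✓.
  U = {x1, x2, x3}: f^{-1}(U) = {0, 1} ∈ τ_X ✓.
Every preimage lies in τ_X, so f IS continuous.


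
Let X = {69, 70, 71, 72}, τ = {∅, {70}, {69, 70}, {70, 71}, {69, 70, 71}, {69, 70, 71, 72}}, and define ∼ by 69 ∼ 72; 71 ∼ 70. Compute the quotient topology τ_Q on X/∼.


X/∼ = {[69=72], [70=71]}; |τ_Q| = 3.

Equivalence classes: [69=72], [70=71].
Quotient map π: X → X/∼ sends 69 ↦ [69=72], 70 ↦ [70=71], 71 ↦ [70=71], 72 ↦ [69=72].
For each subset V ⊆ X/∼, compute π^{-1}(V) ⊆ X and check whether π^{-1}(V) ∈ τ. V is open in τ_Q iff π^{-1}(V) ∈ τ.
  V = {}: π^{-1}(V) = ∅ ∈ τ ✓.
  V = {[69=72]}: π^{-1}(V) = {69, 72} ∉ τ ✗.
  V = {[70=71]}: π^{-1}(V) = {70, 71} ∈ τ ✓.
  V = {[69=72], [70=71]}: π^{-1}(V) = {69, 70, 71, 72} ∈ τ ✓.
Open sets in the quotient: τ_Q = {{}, {[70=71]}, {[69=72], [70=71]}} (3 elements).


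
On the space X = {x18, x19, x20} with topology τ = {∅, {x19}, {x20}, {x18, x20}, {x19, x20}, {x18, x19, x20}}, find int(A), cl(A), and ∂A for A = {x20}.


int(A) = {x20}, cl(A) = {x18, x20}, ∂A = {x18}.

Closed sets in (X, τ) are complements of opens:
  closed(X, τ) = {∅, {x18}, {x19}, {x18, x19}, {x18, x20}, {x18, x19, x20}}.
int(A) = ⋃ {U ∈ τ : U ⊆ A}. Opens contained in A: ∅, {x20}.
Taking the union of these: int(A) = {x20}.
cl(A) = ⋂ {C closed : A ⊆ C}. Closed sets containing A: {x18, x20}, {x18, x19, x20}.
Intersecting these: cl(A) = {x18, x20}.
∂A = cl(A) ∖ int(A) = {x18, x20} ∖ {x20} = {x18}.


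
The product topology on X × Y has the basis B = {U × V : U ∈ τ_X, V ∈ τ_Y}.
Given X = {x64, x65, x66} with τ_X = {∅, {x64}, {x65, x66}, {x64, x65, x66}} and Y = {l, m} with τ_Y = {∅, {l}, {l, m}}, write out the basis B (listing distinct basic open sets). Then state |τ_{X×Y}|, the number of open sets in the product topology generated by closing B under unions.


Basis B = {∅ × ∅, {x64} × {l}, {x64} × {l, m}, {x65, x66} × {l}, {x64, x65, x66} × {l}, {x65, x66} × {l, m}, {x64, x65, x66} × {l, m}}; |τ_{X×Y}| = 9.

Enumerate products U × V with U ∈ τ_X, V ∈ τ_Y (deduplicated):
  ∅ × ∅ = {} (∅)
  {x64} × {l} = {(x64,l)}
  {x64} × {l, m} = {(x64,l), (x64,m)}
  {x65, x66} × {l} = {(x65,l), (x66,l)}
  {x64, x65, x66} × {l} = {(x64,l), (x65,l), (x66,l)}
  {x65, x66} × {l, m} = {(x65,l), (x65,m), (x66,l), (x66,m)}
  {x64, x65, x66} × {l, m} = {(x64,l), (x64,m), (x65,l), (x65,m), (x66,l), (x66,m)}
These 7 distinct sets form the basis B.
Close under arbitrary unions to get τ_{X×Y}; counting gives |τ_{X×Y}| = 9.


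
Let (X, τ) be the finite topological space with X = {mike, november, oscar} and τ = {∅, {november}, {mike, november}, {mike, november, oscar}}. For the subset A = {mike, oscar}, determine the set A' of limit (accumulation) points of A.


A' = {oscar}

For each x ∈ X, list the open sets U ∈ τ with x ∈ U, then check whether U ∩ (A ∖ {x}) ≠ ∅ for every such U.
  x = mike: open {mike, november} ∋ x has {mike, november} ∩ (A ∖ {mike}) = ∅, so x is NOT a limit point.
  x = november: open {november} ∋ x has {november} ∩ (A ∖ {november}) = ∅, so x is NOT a limit point.
  x = oscar: opens ∋ x are {mike, november, oscar}; each meets A ∖ {oscar}, so x IS a limit point.
Collecting: A' = {oscar}.


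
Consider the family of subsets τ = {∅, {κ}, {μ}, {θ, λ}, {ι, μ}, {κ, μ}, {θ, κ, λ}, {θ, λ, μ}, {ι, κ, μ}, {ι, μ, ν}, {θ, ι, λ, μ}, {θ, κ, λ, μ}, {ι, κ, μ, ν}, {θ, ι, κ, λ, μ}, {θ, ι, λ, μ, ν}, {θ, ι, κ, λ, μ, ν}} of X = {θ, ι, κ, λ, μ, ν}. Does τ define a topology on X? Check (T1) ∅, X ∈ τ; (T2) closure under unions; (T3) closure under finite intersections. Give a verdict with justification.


τ IS a topology on X.

Axiom (T1): ∅ ∈ τ? Yes; X ∈ τ? Yes.
Axiom (T2/T3): check pairwise unions and intersections of members of τ.
All pairwise intersections and unions checked — each lies in τ. Therefore τ satisfies (T1), (T2), (T3): it IS a topology on X.


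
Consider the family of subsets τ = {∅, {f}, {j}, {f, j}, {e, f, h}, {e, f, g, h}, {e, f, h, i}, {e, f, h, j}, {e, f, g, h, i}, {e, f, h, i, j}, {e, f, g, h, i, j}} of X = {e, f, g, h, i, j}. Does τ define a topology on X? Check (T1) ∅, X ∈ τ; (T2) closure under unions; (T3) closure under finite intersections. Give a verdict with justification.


τ is NOT a topology on X.

Axiom (T1): ∅ ∈ τ? Yes; X ∈ τ? Yes.
Axiom (T2/T3): check pairwise unions and intersections of members of τ.
Counterexample for (T2): {j} ∪ {e, f, g, h} = {e, f, g, h, j} ∉ τ. Therefore τ is NOT a topology.


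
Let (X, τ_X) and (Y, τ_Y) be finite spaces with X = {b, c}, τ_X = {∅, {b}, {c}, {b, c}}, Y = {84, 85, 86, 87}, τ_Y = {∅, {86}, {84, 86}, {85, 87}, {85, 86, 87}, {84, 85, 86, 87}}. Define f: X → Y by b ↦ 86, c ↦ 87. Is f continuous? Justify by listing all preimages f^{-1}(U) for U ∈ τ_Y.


f IS continuous.

Compute f^{-1}(U) for each U ∈ τ_Y:
  U = ∅: f^{-1}(U) = ∅ ∈ τ_X ✓.
  U = {86}: f^{-1}(U) = {b} ∈ τ_X ✓.
  U = {84, 86}: f^{-1}(U) = {b} ∈ τ_X ✓.
  U = {85, 87}: f^{-1}(U) = {c} ∈ τ_X ✓.
  U = {85, 86, 87}: f^{-1}(U) = {b, c} ∈ τ_X ✓.
  U = {84, 85, 86, 87}: f^{-1}(U) = {b, c} ∈ τ_X ✓.
Every preimage lies in τ_X, so f IS continuous.


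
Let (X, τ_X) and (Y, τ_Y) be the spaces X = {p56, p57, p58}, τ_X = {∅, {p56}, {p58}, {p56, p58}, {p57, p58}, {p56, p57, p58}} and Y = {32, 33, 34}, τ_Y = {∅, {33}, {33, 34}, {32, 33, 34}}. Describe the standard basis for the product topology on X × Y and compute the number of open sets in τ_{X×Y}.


Basis B = {∅ × ∅, {p56} × {33}, {p58} × {33}, {p56} × {33, 34}, {p56, p58} × {33}, {p57, p58} × {33}, {p58} × {33, 34}, {p56} × {32, 33, 34}, {p56, p57, p58} × {33}, {p58} × {32, 33, 34}, {p56, p58} × {33, 34}, {p57, p58} × {33, 34}, {p56, p58} × {32, 33, 34}, {p56, p57, p58} × {33, 34}, {p57, p58} × {32, 33, 34}, {p56, p57, p58} × {32, 33, 34}}; |τ_{X×Y}| = 40.

Enumerate products U × V with U ∈ τ_X, V ∈ τ_Y (deduplicated):
  ∅ × ∅ = {} (∅)
  {p56} × {33} = {(p56,33)}
  {p58} × {33} = {(p58,33)}
  {p56} × {33, 34} = {(p56,33), (p56,34)}
  {p56, p58} × {33} = {(p56,33), (p58,33)}
  {p57, p58} × {33} = {(p57,33), (p58,33)}
  {p58} × {33, 34} = {(p58,33), (p58,34)}
  {p56} × {32, 33, 34} = {(p56,32), (p56,33), (p56,34)}
  {p56, p57, p58} × {33} = {(p56,33), (p57,33), (p58,33)}
  {p58} × {32, 33, 34} = {(p58,32), (p58,33), (p58,34)}
  {p56, p58} × {33, 34} = {(p56,33), (p56,34), (p58,33), (p58,34)}
  {p57, p58} × {33, 34} = {(p57,33), (p57,34), (p58,33), (p58,34)}
  {p56, p58} × {32, 33, 34} = {(p56,32), (p56,33), (p56,34), (p58,32), (p58,33), (p58,34)}
  {p56, p57, p58} × {33, 34} = {(p56,33), (p56,34), (p57,33), (p57,34), (p58,33), (p58,34)}
  {p57, p58} × {32, 33, 34} = {(p57,32), (p57,33), (p57,34), (p58,32), (p58,33), (p58,34)}
  {p56, p57, p58} × {32, 33, 34} = {(p56,32), (p56,33), (p56,34), (p57,32), (p57,33), (p57,34), (p58,32), (p58,33), (p58,34)}
These 16 distinct sets form the basis B.
Close under arbitrary unions to get τ_{X×Y}; counting gives |τ_{X×Y}| = 40.


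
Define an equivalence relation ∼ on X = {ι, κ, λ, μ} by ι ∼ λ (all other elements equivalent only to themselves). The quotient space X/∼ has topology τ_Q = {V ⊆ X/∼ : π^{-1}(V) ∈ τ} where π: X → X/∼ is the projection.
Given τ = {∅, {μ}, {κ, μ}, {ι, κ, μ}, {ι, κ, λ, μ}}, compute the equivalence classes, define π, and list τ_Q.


X/∼ = {[ι=λ], [κ], [μ]}; |τ_Q| = 4.

Equivalence classes: [ι=λ], [κ], [μ].
Quotient map π: X → X/∼ sends ι ↦ [ι=λ], κ ↦ [κ], λ ↦ [ι=λ], μ ↦ [μ].
For each subset V ⊆ X/∼, compute π^{-1}(V) ⊆ X and check whether π^{-1}(V) ∈ τ. V is open in τ_Q iff π^{-1}(V) ∈ τ.
  V = {}: π^{-1}(V) = ∅ ∈ τ ✓.
  V = {[ι=λ]}: π^{-1}(V) = {ι, λ} ∉ τ ✗.
  V = {[κ]}: π^{-1}(V) = {κ} ∉ τ ✗.
  V = {[ι=λ], [κ]}: π^{-1}(V) = {ι, κ, λ} ∉ τ ✗.
  V = {[μ]}: π^{-1}(V) = {μ} ∈ τ ✓.
  V = {[ι=λ], [μ]}: π^{-1}(V) = {ι, λ, μ} ∉ τ ✗.
  V = {[κ], [μ]}: π^{-1}(V) = {κ, μ} ∈ τ ✓.
  V = {[ι=λ], [κ], [μ]}: π^{-1}(V) = {ι, κ, λ, μ} ∈ τ ✓.
Open sets in the quotient: τ_Q = {{}, {[μ]}, {[κ], [μ]}, {[ι=λ], [κ], [μ]}} (4 elements).


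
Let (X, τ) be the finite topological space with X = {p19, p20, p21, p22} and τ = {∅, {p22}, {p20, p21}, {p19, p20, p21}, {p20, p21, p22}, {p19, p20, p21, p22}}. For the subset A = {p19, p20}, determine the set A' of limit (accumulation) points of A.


A' = {p19, p21}

For each x ∈ X, list the open sets U ∈ τ with x ∈ U, then check whether U ∩ (A ∖ {x}) ≠ ∅ for every such U.
  x = p19: opens ∋ x are {p19, p20, p21}, {p19, p20, p21, p22}; each meets A ∖ {p19}, so x IS a limit point.
  x = p20: open {p20, p21} ∋ x has {p20, p21} ∩ (A ∖ {p20}) = ∅, so x is NOT a limit point.
  x = p21: opens ∋ x are {p20, p21}, {p19, p20, p21}, {p20, p21, p22}, {p19, p20, p21, p22}; each meets A ∖ {p21}, so x IS a limit point.
  x = p22: open {p22} ∋ x has {p22} ∩ (A ∖ {p22}) = ∅, so x is NOT a limit point.
Collecting: A' = {p19, p21}.


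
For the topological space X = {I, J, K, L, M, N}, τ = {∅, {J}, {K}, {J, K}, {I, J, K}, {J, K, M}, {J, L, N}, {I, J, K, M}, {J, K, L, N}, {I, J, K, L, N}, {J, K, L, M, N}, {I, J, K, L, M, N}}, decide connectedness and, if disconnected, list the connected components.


(X, τ) is connected.

Find clopen sets (U ∈ τ with X ∖ U ∈ τ):
  U = ∅, X ∖ U = {I, J, K, L, M, N} — both open, so U is clopen.
  U = {I, J, K, L, M, N}, X ∖ U = ∅ — both open, so U is clopen.
Only trivial clopens (∅ and X) exist, so (X, τ) is connected.
Compute connected components by grouping points that agree on all clopens:
  component: {I, J, K, L, M, N}


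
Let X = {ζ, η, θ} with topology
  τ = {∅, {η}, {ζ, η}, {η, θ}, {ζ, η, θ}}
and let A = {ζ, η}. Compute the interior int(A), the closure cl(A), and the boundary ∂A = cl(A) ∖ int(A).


int(A) = {ζ, η}, cl(A) = {ζ, η, θ}, ∂A = {θ}.

Closed sets in (X, τ) are complements of opens:
  closed(X, τ) = {∅, {ζ}, {θ}, {ζ, θ}, {ζ, η, θ}}.
int(A) = ⋃ {U ∈ τ : U ⊆ A}. Opens contained in A: ∅, {η}, {ζ, η}.
Taking the union of these: int(A) = {ζ, η}.
cl(A) = ⋂ {C closed : A ⊆ C}. Closed sets containing A: {ζ, η, θ}.
Intersecting these: cl(A) = {ζ, η, θ}.
∂A = cl(A) ∖ int(A) = {ζ, η, θ} ∖ {ζ, η} = {θ}.


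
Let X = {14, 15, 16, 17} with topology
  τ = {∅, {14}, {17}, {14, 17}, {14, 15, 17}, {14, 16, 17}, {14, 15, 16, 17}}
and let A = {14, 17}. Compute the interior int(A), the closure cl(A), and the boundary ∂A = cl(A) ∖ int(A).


int(A) = {14, 17}, cl(A) = {14, 15, 16, 17}, ∂A = {15, 16}.

Closed sets in (X, τ) are complements of opens:
  closed(X, τ) = {∅, {15}, {16}, {15, 16}, {14, 15, 16}, {15, 16, 17}, {14, 15, 16, 17}}.
int(A) = ⋃ {U ∈ τ : U ⊆ A}. Opens contained in A: ∅, {14}, {17}, {14, 17}.
Taking the union of these: int(A) = {14, 17}.
cl(A) = ⋂ {C closed : A ⊆ C}. Closed sets containing A: {14, 15, 16, 17}.
Intersecting these: cl(A) = {14, 15, 16, 17}.
∂A = cl(A) ∖ int(A) = {14, 15, 16, 17} ∖ {14, 17} = {15, 16}.


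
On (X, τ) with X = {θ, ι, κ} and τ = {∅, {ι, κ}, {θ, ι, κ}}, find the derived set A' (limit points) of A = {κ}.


A' = {θ, ι}

For each x ∈ X, list the open sets U ∈ τ with x ∈ U, then check whether U ∩ (A ∖ {x}) ≠ ∅ for every such U.
  x = θ: opens ∋ x are {θ, ι, κ}; each meets A ∖ {θ}, so x IS a limit point.
  x = ι: opens ∋ x are {ι, κ}, {θ, ι, κ}; each meets A ∖ {ι}, so x IS a limit point.
  x = κ: open {ι, κ} ∋ x has {ι, κ} ∩ (A ∖ {κ}) = ∅, so x is NOT a limit point.
Collecting: A' = {θ, ι}.


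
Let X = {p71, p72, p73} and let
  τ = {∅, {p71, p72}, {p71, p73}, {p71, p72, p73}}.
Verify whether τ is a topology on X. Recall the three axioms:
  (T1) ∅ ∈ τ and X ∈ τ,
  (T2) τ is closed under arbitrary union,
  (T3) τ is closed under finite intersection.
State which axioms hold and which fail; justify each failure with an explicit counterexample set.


τ is NOT a topology on X.

Axiom (T1): ∅ ∈ τ? Yes; X ∈ τ? Yes.
Axiom (T2/T3): check pairwise unions and intersections of members of τ.
Counterexample for (T3): {p71, p72} ∩ {p71, p73} = {p71} ∉ τ. Therefore τ is NOT a topology.


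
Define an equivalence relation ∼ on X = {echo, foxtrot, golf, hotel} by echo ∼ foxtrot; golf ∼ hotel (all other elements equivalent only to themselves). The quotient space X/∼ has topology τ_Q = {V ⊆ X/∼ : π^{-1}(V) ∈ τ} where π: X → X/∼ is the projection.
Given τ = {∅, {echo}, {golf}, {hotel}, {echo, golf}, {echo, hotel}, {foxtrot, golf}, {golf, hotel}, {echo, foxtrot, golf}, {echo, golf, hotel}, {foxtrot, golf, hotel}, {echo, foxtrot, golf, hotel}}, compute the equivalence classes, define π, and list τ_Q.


X/∼ = {[echo=foxtrot], [golf=hotel]}; |τ_Q| = 3.

Equivalence classes: [echo=foxtrot], [golf=hotel].
Quotient map π: X → X/∼ sends echo ↦ [echo=foxtrot], foxtrot ↦ [echo=foxtrot], golf ↦ [golf=hotel], hotel ↦ [golf=hotel].
For each subset V ⊆ X/∼, compute π^{-1}(V) ⊆ X and check whether π^{-1}(V) ∈ τ. V is open in τ_Q iff π^{-1}(V) ∈ τ.
  V = {}: π^{-1}(V) = ∅ ∈ τ ✓.
  V = {[echo=foxtrot]}: π^{-1}(V) = {echo, foxtrot} ∉ τ ✗.
  V = {[golf=hotel]}: π^{-1}(V) = {golf, hotel} ∈ τ ✓.
  V = {[echo=foxtrot], [golf=hotel]}: π^{-1}(V) = {echo, foxtrot, golf, hotel} ∈ τ ✓.
Open sets in the quotient: τ_Q = {{}, {[golf=hotel]}, {[echo=foxtrot], [golf=hotel]}} (3 elements).


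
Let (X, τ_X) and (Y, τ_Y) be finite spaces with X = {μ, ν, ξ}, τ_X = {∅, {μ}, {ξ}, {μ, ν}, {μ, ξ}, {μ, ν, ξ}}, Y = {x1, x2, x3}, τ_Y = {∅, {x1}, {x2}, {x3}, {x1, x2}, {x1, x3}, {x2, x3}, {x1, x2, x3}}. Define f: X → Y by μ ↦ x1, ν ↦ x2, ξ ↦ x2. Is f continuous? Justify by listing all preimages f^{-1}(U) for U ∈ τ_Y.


f is NOT continuous.

Compute f^{-1}(U) for each U ∈ τ_Y:
  U = ∅: f^{-1}(U) = ∅ ∈ τ_X ✓.
  U = {x1}: f^{-1}(U) = {μ} ∈ τ_X ✓.
  U = {x2}: f^{-1}(U) = {ν, ξ} ∉ τ_X ✗.
  U = {x3}: f^{-1}(U) = ∅ ∈ τ_X ✓.
  U = {x1, x2}: f^{-1}(U) = {μ, ν, ξ} ∈ τ_X ✓.
  U = {x1, x3}: f^{-1}(U) = {μ} ∈ τ_X ✓.
  U = {x2, x3}: f^{-1}(U) = {ν, ξ} ∉ τ_X ✗.
  U = {x1, x2, x3}: f^{-1}(U) = {μ, ν, ξ} ∈ τ_X ✓.
Found U = {x2} with f^{-1}(U) = {ν, ξ} not in τ_X. Therefore f is NOT continuous.


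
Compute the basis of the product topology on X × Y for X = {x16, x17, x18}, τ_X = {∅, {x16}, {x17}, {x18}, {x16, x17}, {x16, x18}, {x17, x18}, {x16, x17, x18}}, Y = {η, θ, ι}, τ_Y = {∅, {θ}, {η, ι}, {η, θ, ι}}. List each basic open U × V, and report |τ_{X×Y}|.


Basis B = {∅ × ∅, {x16} × {θ}, {x17} × {θ}, {x18} × {θ}, {x16} × {η, ι}, {x16, x17} × {θ}, {x16, x18} × {θ}, {x17} × {η, ι}, {x17, x18} × {θ}, {x18} × {η, ι}, {x16} × {η, θ, ι}, {x16, x17, x18} × {θ}, {x17} × {η, θ, ι}, {x18} × {η, θ, ι}, {x16, x17} × {η, ι}, {x16, x18} × {η, ι}, {x17, x18} × {η, ι}, {x16, x17} × {η, θ, ι}, {x16, x18} × {η, θ, ι}, {x16, x17, x18} × {η, ι}, {x17, x18} × {η, θ, ι}, {x16, x17, x18} × {η, θ, ι}}; |τ_{X×Y}| = 64.

Enumerate products U × V with U ∈ τ_X, V ∈ τ_Y (deduplicated):
  ∅ × ∅ = {} (∅)
  {x16} × {θ} = {(x16,θ)}
  {x17} × {θ} = {(x17,θ)}
  {x18} × {θ} = {(x18,θ)}
  {x16} × {η, ι} = {(x16,η), (x16,ι)}
  {x16, x17} × {θ} = {(x16,θ), (x17,θ)}
  {x16, x18} × {θ} = {(x16,θ), (x18,θ)}
  {x17} × {η, ι} = {(x17,η), (x17,ι)}
  {x17, x18} × {θ} = {(x17,θ), (x18,θ)}
  {x18} × {η, ι} = {(x18,η), (x18,ι)}
  {x16} × {η, θ, ι} = {(x16,η), (x16,θ), (x16,ι)}
  {x16, x17, x18} × {θ} = {(x16,θ), (x17,θ), (x18,θ)}
  {x17} × {η, θ, ι} = {(x17,η), (x17,θ), (x17,ι)}
  {x18} × {η, θ, ι} = {(x18,η), (x18,θ), (x18,ι)}
  {x16, x17} × {η, ι} = {(x16,η), (x16,ι), (x17,η), (x17,ι)}
  {x16, x18} × {η, ι} = {(x16,η), (x16,ι), (x18,η), (x18,ι)}
  {x17, x18} × {η, ι} = {(x17,η), (x17,ι), (x18,η), (x18,ι)}
  {x16, x17} × {η, θ, ι} = {(x16,η), (x16,θ), (x16,ι), (x17,η), (x17,θ), (x17,ι)}
  {x16, x18} × {η, θ, ι} = {(x16,η), (x16,θ), (x16,ι), (x18,η), (x18,θ), (x18,ι)}
  {x16, x17, x18} × {η, ι} = {(x16,η), (x16,ι), (x17,η), (x17,ι), (x18,η), (x18,ι)}
  {x17, x18} × {η, θ, ι} = {(x17,η), (x17,θ), (x17,ι), (x18,η), (x18,θ), (x18,ι)}
  {x16, x17, x18} × {η, θ, ι} = {(x16,η), (x16,θ), (x16,ι), (x17,η), (x17,θ), (x17,ι), (x18,η), (x18,θ), (x18,ι)}
These 22 distinct sets form the basis B.
Close under arbitrary unions to get τ_{X×Y}; counting gives |τ_{X×Y}| = 64.


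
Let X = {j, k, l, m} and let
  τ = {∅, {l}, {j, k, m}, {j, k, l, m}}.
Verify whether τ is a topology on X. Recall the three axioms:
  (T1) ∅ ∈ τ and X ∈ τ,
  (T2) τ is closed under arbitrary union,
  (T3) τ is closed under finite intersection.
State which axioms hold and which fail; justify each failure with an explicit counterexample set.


τ IS a topology on X.

Axiom (T1): ∅ ∈ τ? Yes; X ∈ τ? Yes.
Axiom (T2/T3): check pairwise unions and intersections of members of τ.
All pairwise intersections and unions checked — each lies in τ. Therefore τ satisfies (T1), (T2), (T3): it IS a topology on X.


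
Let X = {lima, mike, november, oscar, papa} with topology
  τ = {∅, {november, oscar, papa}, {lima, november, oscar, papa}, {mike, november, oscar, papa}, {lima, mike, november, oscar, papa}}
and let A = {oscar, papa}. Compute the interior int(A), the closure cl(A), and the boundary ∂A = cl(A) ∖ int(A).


int(A) = ∅, cl(A) = {lima, mike, november, oscar, papa}, ∂A = {lima, mike, november, oscar, papa}.

Closed sets in (X, τ) are complements of opens:
  closed(X, τ) = {∅, {lima}, {mike}, {lima, mike}, {lima, mike, november, oscar, papa}}.
int(A) = ⋃ {U ∈ τ : U ⊆ A}. Opens contained in A: ∅.
Taking the union of these: int(A) = ∅.
cl(A) = ⋂ {C closed : A ⊆ C}. Closed sets containing A: {lima, mike, november, oscar, papa}.
Intersecting these: cl(A) = {lima, mike, november, oscar, papa}.
∂A = cl(A) ∖ int(A) = {lima, mike, november, oscar, papa} ∖ ∅ = {lima, mike, november, oscar, papa}.


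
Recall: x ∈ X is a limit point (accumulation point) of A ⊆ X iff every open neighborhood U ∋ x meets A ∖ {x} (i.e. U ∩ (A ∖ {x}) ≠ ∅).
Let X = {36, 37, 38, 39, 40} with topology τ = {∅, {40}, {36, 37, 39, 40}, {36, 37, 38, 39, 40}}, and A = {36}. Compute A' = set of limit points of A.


A' = {37, 38, 39}

For each x ∈ X, list the open sets U ∈ τ with x ∈ U, then check whether U ∩ (A ∖ {x}) ≠ ∅ for every such U.
  x = 36: open {36, 37, 39, 40} ∋ x has {36, 37, 39, 40} ∩ (A ∖ {36}) = ∅, so x is NOT a limit point.
  x = 37: opens ∋ x are {36, 37, 39, 40}, {36, 37, 38, 39, 40}; each meets A ∖ {37}, so x IS a limit point.
  x = 38: opens ∋ x are {36, 37, 38, 39, 40}; each meets A ∖ {38}, so x IS a limit point.
  x = 39: opens ∋ x are {36, 37, 39, 40}, {36, 37, 38, 39, 40}; each meets A ∖ {39}, so x IS a limit point.
  x = 40: open {40} ∋ x has {40} ∩ (A ∖ {40}) = ∅, so x is NOT a limit point.
Collecting: A' = {37, 38, 39}.


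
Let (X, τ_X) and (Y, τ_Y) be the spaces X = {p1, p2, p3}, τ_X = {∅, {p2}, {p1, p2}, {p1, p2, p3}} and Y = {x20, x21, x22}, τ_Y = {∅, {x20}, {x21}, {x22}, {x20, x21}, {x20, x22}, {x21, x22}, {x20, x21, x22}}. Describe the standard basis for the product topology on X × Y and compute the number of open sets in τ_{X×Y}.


Basis B = {∅ × ∅, {p2} × {x20}, {p2} × {x21}, {p2} × {x22}, {p1, p2} × {x20}, {p1, p2} × {x21}, {p1, p2} × {x22}, {p2} × {x20, x21}, {p2} × {x20, x22}, {p2} × {x21, x22}, {p1, p2, p3} × {x20}, {p1, p2, p3} × {x21}, {p1, p2, p3} × {x22}, {p2} × {x20, x21, x22}, {p1, p2} × {x20, x21}, {p1, p2} × {x20, x22}, {p1, p2} × {x21, x22}, {p1, p2} × {x20, x21, x22}, {p1, p2, p3} × {x20, x21}, {p1, p2, p3} × {x20, x22}, {p1, p2, p3} × {x21, x22}, {p1, p2, p3} × {x20, x21, x22}}; |τ_{X×Y}| = 64.

Enumerate products U × V with U ∈ τ_X, V ∈ τ_Y (deduplicated):
  ∅ × ∅ = {} (∅)
  {p2} × {x20} = {(p2,x20)}
  {p2} × {x21} = {(p2,x21)}
  {p2} × {x22} = {(p2,x22)}
  {p1, p2} × {x20} = {(p1,x20), (p2,x20)}
  {p1, p2} × {x21} = {(p1,x21), (p2,x21)}
  {p1, p2} × {x22} = {(p1,x22), (p2,x22)}
  {p2} × {x20, x21} = {(p2,x20), (p2,x21)}
  {p2} × {x20, x22} = {(p2,x20), (p2,x22)}
  {p2} × {x21, x22} = {(p2,x21), (p2,x22)}
  {p1, p2, p3} × {x20} = {(p1,x20), (p2,x20), (p3,x20)}
  {p1, p2, p3} × {x21} = {(p1,x21), (p2,x21), (p3,x21)}
  {p1, p2, p3} × {x22} = {(p1,x22), (p2,x22), (p3,x22)}
  {p2} × {x20, x21, x22} = {(p2,x20), (p2,x21), (p2,x22)}
  {p1, p2} × {x20, x21} = {(p1,x20), (p1,x21), (p2,x20), (p2,x21)}
  {p1, p2} × {x20, x22} = {(p1,x20), (p1,x22), (p2,x20), (p2,x22)}
  {p1, p2} × {x21, x22} = {(p1,x21), (p1,x22), (p2,x21), (p2,x22)}
  {p1, p2} × {x20, x21, x22} = {(p1,x20), (p1,x21), (p1,x22), (p2,x20), (p2,x21), (p2,x22)}
  {p1, p2, p3} × {x20, x21} = {(p1,x20), (p1,x21), (p2,x20), (p2,x21), (p3,x20), (p3,x21)}
  {p1, p2, p3} × {x20, x22} = {(p1,x20), (p1,x22), (p2,x20), (p2,x22), (p3,x20), (p3,x22)}
  {p1, p2, p3} × {x21, x22} = {(p1,x21), (p1,x22), (p2,x21), (p2,x22), (p3,x21), (p3,x22)}
  {p1, p2, p3} × {x20, x21, x22} = {(p1,x20), (p1,x21), (p1,x22), (p2,x20), (p2,x21), (p2,x22), (p3,x20), (p3,x21), (p3,x22)}
These 22 distinct sets form the basis B.
Close under arbitrary unions to get τ_{X×Y}; counting gives |τ_{X×Y}| = 64.


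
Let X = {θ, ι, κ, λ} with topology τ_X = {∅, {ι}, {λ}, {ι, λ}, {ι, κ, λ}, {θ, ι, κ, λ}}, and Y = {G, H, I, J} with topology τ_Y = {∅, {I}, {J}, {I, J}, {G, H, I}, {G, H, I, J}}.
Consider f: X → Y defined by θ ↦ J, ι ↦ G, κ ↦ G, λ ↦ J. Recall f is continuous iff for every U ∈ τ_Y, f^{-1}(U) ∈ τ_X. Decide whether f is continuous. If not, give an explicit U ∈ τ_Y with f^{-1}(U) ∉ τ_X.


f is NOT continuous.

Compute f^{-1}(U) for each U ∈ τ_Y:
  U = ∅: f^{-1}(U) = ∅ ∈ τ_X ✓.
  U = {I}: f^{-1}(U) = ∅ ∈ τ_X ✓.
  U = {J}: f^{-1}(U) = {θ, λ} ∉ τ_X ✗.
  U = {I, J}: f^{-1}(U) = {θ, λ} ∉ τ_X ✗.
  U = {G, H, I}: f^{-1}(U) = {ι, κ} ∉ τ_X ✗.
  U = {G, H, I, J}: f^{-1}(U) = {θ, ι, κ, λ} ∈ τ_X ✓.
Found U = {J} with f^{-1}(U) = {θ, λ} not in τ_X. Therefore f is NOT continuous.


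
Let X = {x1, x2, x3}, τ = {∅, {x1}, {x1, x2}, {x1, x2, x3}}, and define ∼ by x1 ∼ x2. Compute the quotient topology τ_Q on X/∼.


X/∼ = {[x1=x2], [x3]}; |τ_Q| = 3.

Equivalence classes: [x1=x2], [x3].
Quotient map π: X → X/∼ sends x1 ↦ [x1=x2], x2 ↦ [x1=x2], x3 ↦ [x3].
For each subset V ⊆ X/∼, compute π^{-1}(V) ⊆ X and check whether π^{-1}(V) ∈ τ. V is open in τ_Q iff π^{-1}(V) ∈ τ.
  V = {}: π^{-1}(V) = ∅ ∈ τ ✓.
  V = {[x1=x2]}: π^{-1}(V) = {x1, x2} ∈ τ ✓.
  V = {[x3]}: π^{-1}(V) = {x3} ∉ τ ✗.
  V = {[x1=x2], [x3]}: π^{-1}(V) = {x1, x2, x3} ∈ τ ✓.
Open sets in the quotient: τ_Q = {{}, {[x1=x2]}, {[x1=x2], [x3]}} (3 elements).
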